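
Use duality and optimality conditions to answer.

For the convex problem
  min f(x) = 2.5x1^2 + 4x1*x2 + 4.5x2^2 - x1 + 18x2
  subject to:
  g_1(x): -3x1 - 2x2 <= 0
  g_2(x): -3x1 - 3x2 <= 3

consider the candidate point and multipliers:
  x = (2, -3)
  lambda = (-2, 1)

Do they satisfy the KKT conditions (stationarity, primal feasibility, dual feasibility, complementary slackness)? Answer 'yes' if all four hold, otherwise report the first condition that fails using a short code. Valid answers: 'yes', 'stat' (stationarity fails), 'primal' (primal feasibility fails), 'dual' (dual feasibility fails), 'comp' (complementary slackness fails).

Gradient of f: grad f(x) = Q x + c = (-3, -1)
Constraint values g_i(x) = a_i^T x - b_i:
  g_1((2, -3)) = 0
  g_2((2, -3)) = 0
Stationarity residual: grad f(x) + sum_i lambda_i a_i = (0, 0)
  -> stationarity OK
Primal feasibility (all g_i <= 0): OK
Dual feasibility (all lambda_i >= 0): FAILS
Complementary slackness (lambda_i * g_i(x) = 0 for all i): OK

Verdict: the first failing condition is dual_feasibility -> dual.

dual


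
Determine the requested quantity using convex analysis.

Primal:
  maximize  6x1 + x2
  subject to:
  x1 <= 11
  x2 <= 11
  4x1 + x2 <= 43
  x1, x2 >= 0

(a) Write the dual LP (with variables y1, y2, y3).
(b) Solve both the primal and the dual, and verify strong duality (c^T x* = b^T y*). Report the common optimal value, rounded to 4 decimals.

The standard primal-dual pair for 'max c^T x s.t. A x <= b, x >= 0' is:
  Dual:  min b^T y  s.t.  A^T y >= c,  y >= 0.

So the dual LP is:
  minimize  11y1 + 11y2 + 43y3
  subject to:
    y1 + 4y3 >= 6
    y2 + y3 >= 1
    y1, y2, y3 >= 0

Solving the primal: x* = (10.75, 0).
  primal value c^T x* = 64.5.
Solving the dual: y* = (0, 0, 1.5).
  dual value b^T y* = 64.5.
Strong duality: c^T x* = b^T y*. Confirmed.

64.5


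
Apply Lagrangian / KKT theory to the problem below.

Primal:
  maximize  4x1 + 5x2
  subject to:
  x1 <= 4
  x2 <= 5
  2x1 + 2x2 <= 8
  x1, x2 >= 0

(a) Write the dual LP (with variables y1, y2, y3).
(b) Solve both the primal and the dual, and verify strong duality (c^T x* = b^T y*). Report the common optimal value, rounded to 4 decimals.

The standard primal-dual pair for 'max c^T x s.t. A x <= b, x >= 0' is:
  Dual:  min b^T y  s.t.  A^T y >= c,  y >= 0.

So the dual LP is:
  minimize  4y1 + 5y2 + 8y3
  subject to:
    y1 + 2y3 >= 4
    y2 + 2y3 >= 5
    y1, y2, y3 >= 0

Solving the primal: x* = (0, 4).
  primal value c^T x* = 20.
Solving the dual: y* = (0, 0, 2.5).
  dual value b^T y* = 20.
Strong duality: c^T x* = b^T y*. Confirmed.

20


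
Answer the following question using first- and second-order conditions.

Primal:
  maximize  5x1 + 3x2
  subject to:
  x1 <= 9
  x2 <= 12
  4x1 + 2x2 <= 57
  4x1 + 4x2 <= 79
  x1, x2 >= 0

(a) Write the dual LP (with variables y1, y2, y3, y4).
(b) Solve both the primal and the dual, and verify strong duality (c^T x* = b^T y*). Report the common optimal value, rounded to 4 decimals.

The standard primal-dual pair for 'max c^T x s.t. A x <= b, x >= 0' is:
  Dual:  min b^T y  s.t.  A^T y >= c,  y >= 0.

So the dual LP is:
  minimize  9y1 + 12y2 + 57y3 + 79y4
  subject to:
    y1 + 4y3 + 4y4 >= 5
    y2 + 2y3 + 4y4 >= 3
    y1, y2, y3, y4 >= 0

Solving the primal: x* = (8.75, 11).
  primal value c^T x* = 76.75.
Solving the dual: y* = (0, 0, 1, 0.25).
  dual value b^T y* = 76.75.
Strong duality: c^T x* = b^T y*. Confirmed.

76.75


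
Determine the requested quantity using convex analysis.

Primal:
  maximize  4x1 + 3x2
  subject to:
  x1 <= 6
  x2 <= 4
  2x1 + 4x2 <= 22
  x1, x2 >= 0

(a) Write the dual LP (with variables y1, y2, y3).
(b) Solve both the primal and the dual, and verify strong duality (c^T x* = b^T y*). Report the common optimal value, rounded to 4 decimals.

The standard primal-dual pair for 'max c^T x s.t. A x <= b, x >= 0' is:
  Dual:  min b^T y  s.t.  A^T y >= c,  y >= 0.

So the dual LP is:
  minimize  6y1 + 4y2 + 22y3
  subject to:
    y1 + 2y3 >= 4
    y2 + 4y3 >= 3
    y1, y2, y3 >= 0

Solving the primal: x* = (6, 2.5).
  primal value c^T x* = 31.5.
Solving the dual: y* = (2.5, 0, 0.75).
  dual value b^T y* = 31.5.
Strong duality: c^T x* = b^T y*. Confirmed.

31.5


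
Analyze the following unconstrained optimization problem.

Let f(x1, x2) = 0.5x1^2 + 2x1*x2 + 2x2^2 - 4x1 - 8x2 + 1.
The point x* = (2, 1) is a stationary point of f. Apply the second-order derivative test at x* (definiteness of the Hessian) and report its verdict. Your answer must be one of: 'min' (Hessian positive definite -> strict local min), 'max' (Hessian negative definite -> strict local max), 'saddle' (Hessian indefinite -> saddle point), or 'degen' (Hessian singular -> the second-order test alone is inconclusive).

Compute the Hessian H = grad^2 f:
  H = [[1, 2], [2, 4]]
Verify stationarity: grad f(x*) = H x* + g = (0, 0).
Eigenvalues of H: 0, 5.
H has a zero eigenvalue (singular; positive semidefinite but not definite), so H is neither positive definite, negative definite, nor indefinite. The second-order test alone is inconclusive -> degen.
(Indeed, f is constant along the null direction of H through x*, so x* is not a strict local extremum.)

degen


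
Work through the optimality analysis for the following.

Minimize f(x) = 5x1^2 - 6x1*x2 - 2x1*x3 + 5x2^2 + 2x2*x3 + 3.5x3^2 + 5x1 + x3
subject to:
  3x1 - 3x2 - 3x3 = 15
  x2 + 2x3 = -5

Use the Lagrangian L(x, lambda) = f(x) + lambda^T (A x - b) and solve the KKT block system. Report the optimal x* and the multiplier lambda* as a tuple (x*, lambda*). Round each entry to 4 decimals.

Form the Lagrangian:
  L(x, lambda) = (1/2) x^T Q x + c^T x + lambda^T (A x - b)
Stationarity (grad_x L = 0): Q x + c + A^T lambda = 0.
Primal feasibility: A x = b.

This gives the KKT block system:
  [ Q   A^T ] [ x     ]   [-c ]
  [ A    0  ] [ lambda ] = [ b ]

Solving the linear system:
  x*      = (1.931, -1.1379, -1.931)
  lambda* = (-11.6667, -8.1724)
  f(x*)   = 70.931

x* = (1.931, -1.1379, -1.931), lambda* = (-11.6667, -8.1724)


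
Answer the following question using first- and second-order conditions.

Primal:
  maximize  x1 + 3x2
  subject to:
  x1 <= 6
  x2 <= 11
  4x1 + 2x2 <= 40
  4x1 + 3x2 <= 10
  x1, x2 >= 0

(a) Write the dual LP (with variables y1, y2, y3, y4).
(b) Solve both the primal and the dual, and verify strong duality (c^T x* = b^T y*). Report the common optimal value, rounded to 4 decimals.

The standard primal-dual pair for 'max c^T x s.t. A x <= b, x >= 0' is:
  Dual:  min b^T y  s.t.  A^T y >= c,  y >= 0.

So the dual LP is:
  minimize  6y1 + 11y2 + 40y3 + 10y4
  subject to:
    y1 + 4y3 + 4y4 >= 1
    y2 + 2y3 + 3y4 >= 3
    y1, y2, y3, y4 >= 0

Solving the primal: x* = (0, 3.3333).
  primal value c^T x* = 10.
Solving the dual: y* = (0, 0, 0, 1).
  dual value b^T y* = 10.
Strong duality: c^T x* = b^T y*. Confirmed.

10


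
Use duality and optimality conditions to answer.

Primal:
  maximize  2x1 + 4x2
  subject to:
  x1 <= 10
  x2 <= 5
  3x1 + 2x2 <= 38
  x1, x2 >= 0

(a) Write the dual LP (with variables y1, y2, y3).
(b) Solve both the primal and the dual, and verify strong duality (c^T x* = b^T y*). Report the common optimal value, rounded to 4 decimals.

The standard primal-dual pair for 'max c^T x s.t. A x <= b, x >= 0' is:
  Dual:  min b^T y  s.t.  A^T y >= c,  y >= 0.

So the dual LP is:
  minimize  10y1 + 5y2 + 38y3
  subject to:
    y1 + 3y3 >= 2
    y2 + 2y3 >= 4
    y1, y2, y3 >= 0

Solving the primal: x* = (9.3333, 5).
  primal value c^T x* = 38.6667.
Solving the dual: y* = (0, 2.6667, 0.6667).
  dual value b^T y* = 38.6667.
Strong duality: c^T x* = b^T y*. Confirmed.

38.6667


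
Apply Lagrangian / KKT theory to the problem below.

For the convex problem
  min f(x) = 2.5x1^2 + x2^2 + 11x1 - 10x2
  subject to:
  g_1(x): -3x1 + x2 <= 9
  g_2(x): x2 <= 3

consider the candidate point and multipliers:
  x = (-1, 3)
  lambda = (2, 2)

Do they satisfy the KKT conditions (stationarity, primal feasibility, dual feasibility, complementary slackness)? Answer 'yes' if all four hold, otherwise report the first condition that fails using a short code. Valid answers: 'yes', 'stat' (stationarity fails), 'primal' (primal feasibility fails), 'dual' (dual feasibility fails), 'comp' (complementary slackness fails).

Gradient of f: grad f(x) = Q x + c = (6, -4)
Constraint values g_i(x) = a_i^T x - b_i:
  g_1((-1, 3)) = -3
  g_2((-1, 3)) = 0
Stationarity residual: grad f(x) + sum_i lambda_i a_i = (0, 0)
  -> stationarity OK
Primal feasibility (all g_i <= 0): OK
Dual feasibility (all lambda_i >= 0): OK
Complementary slackness (lambda_i * g_i(x) = 0 for all i): FAILS

Verdict: the first failing condition is complementary_slackness -> comp.

comp


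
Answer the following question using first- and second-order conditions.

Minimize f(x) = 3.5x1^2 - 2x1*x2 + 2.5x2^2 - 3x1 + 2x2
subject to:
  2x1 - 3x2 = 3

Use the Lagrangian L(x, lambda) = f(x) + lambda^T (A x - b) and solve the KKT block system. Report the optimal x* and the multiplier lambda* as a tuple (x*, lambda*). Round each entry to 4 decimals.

Form the Lagrangian:
  L(x, lambda) = (1/2) x^T Q x + c^T x + lambda^T (A x - b)
Stationarity (grad_x L = 0): Q x + c + A^T lambda = 0.
Primal feasibility: A x = b.

This gives the KKT block system:
  [ Q   A^T ] [ x     ]   [-c ]
  [ A    0  ] [ lambda ] = [ b ]

Solving the linear system:
  x*      = (0.4576, -0.6949)
  lambda* = (-0.7966)
  f(x*)   = -0.1864

x* = (0.4576, -0.6949), lambda* = (-0.7966)


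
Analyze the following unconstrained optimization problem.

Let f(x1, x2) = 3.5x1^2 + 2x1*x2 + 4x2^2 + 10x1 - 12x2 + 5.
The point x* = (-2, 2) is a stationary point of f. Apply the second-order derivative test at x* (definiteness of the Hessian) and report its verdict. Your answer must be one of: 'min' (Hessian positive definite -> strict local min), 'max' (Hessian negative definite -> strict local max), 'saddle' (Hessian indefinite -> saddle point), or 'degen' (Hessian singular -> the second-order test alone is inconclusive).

Compute the Hessian H = grad^2 f:
  H = [[7, 2], [2, 8]]
Verify stationarity: grad f(x*) = H x* + g = (0, 0).
Eigenvalues of H: 5.4384, 9.5616.
Both eigenvalues > 0, so H is positive definite -> x* is a strict local min.

min


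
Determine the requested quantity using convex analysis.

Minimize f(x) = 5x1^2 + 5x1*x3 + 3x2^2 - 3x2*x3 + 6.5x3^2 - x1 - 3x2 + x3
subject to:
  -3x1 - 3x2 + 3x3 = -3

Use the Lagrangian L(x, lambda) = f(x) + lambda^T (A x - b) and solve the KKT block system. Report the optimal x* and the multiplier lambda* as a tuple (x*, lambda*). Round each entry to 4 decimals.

Form the Lagrangian:
  L(x, lambda) = (1/2) x^T Q x + c^T x + lambda^T (A x - b)
Stationarity (grad_x L = 0): Q x + c + A^T lambda = 0.
Primal feasibility: A x = b.

This gives the KKT block system:
  [ Q   A^T ] [ x     ]   [-c ]
  [ A    0  ] [ lambda ] = [ b ]

Solving the linear system:
  x*      = (0.2647, 0.6176, -0.1176)
  lambda* = (0.3529)
  f(x*)   = -0.5882

x* = (0.2647, 0.6176, -0.1176), lambda* = (0.3529)


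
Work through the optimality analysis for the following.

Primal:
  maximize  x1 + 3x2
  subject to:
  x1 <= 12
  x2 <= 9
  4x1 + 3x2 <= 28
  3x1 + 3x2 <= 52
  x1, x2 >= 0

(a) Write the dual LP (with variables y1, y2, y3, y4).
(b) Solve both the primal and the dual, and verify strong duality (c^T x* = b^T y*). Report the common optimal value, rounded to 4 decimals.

The standard primal-dual pair for 'max c^T x s.t. A x <= b, x >= 0' is:
  Dual:  min b^T y  s.t.  A^T y >= c,  y >= 0.

So the dual LP is:
  minimize  12y1 + 9y2 + 28y3 + 52y4
  subject to:
    y1 + 4y3 + 3y4 >= 1
    y2 + 3y3 + 3y4 >= 3
    y1, y2, y3, y4 >= 0

Solving the primal: x* = (0.25, 9).
  primal value c^T x* = 27.25.
Solving the dual: y* = (0, 2.25, 0.25, 0).
  dual value b^T y* = 27.25.
Strong duality: c^T x* = b^T y*. Confirmed.

27.25


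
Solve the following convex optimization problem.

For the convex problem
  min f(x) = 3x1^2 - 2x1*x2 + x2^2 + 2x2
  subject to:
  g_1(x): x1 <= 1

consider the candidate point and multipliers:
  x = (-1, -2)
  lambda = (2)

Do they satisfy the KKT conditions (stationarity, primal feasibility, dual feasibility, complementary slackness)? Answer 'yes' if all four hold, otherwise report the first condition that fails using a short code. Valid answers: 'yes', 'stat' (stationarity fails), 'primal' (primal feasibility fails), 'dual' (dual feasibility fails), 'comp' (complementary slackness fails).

Gradient of f: grad f(x) = Q x + c = (-2, 0)
Constraint values g_i(x) = a_i^T x - b_i:
  g_1((-1, -2)) = -2
Stationarity residual: grad f(x) + sum_i lambda_i a_i = (0, 0)
  -> stationarity OK
Primal feasibility (all g_i <= 0): OK
Dual feasibility (all lambda_i >= 0): OK
Complementary slackness (lambda_i * g_i(x) = 0 for all i): FAILS

Verdict: the first failing condition is complementary_slackness -> comp.

comp


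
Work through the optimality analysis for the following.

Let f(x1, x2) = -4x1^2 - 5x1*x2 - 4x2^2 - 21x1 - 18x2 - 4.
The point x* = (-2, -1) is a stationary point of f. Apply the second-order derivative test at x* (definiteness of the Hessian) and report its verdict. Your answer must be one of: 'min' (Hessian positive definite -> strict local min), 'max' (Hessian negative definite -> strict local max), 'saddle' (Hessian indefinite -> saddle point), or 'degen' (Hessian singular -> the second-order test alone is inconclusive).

Compute the Hessian H = grad^2 f:
  H = [[-8, -5], [-5, -8]]
Verify stationarity: grad f(x*) = H x* + g = (0, 0).
Eigenvalues of H: -13, -3.
Both eigenvalues < 0, so H is negative definite -> x* is a strict local max.

max


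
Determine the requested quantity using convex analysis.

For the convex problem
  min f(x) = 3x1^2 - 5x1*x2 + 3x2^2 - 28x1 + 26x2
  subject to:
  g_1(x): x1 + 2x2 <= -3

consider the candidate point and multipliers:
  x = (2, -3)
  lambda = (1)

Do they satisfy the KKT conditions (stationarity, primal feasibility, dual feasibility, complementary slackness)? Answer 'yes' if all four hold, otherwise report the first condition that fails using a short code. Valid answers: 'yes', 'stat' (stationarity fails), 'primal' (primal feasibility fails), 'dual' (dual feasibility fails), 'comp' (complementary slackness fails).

Gradient of f: grad f(x) = Q x + c = (-1, -2)
Constraint values g_i(x) = a_i^T x - b_i:
  g_1((2, -3)) = -1
Stationarity residual: grad f(x) + sum_i lambda_i a_i = (0, 0)
  -> stationarity OK
Primal feasibility (all g_i <= 0): OK
Dual feasibility (all lambda_i >= 0): OK
Complementary slackness (lambda_i * g_i(x) = 0 for all i): FAILS

Verdict: the first failing condition is complementary_slackness -> comp.

comp


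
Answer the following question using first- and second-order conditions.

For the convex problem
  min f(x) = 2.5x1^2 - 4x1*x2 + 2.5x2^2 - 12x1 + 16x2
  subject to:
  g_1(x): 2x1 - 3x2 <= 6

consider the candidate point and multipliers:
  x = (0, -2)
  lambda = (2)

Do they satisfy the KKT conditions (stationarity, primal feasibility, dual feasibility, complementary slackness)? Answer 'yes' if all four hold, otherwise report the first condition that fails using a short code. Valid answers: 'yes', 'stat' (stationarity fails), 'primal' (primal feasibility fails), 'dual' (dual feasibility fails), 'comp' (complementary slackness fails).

Gradient of f: grad f(x) = Q x + c = (-4, 6)
Constraint values g_i(x) = a_i^T x - b_i:
  g_1((0, -2)) = 0
Stationarity residual: grad f(x) + sum_i lambda_i a_i = (0, 0)
  -> stationarity OK
Primal feasibility (all g_i <= 0): OK
Dual feasibility (all lambda_i >= 0): OK
Complementary slackness (lambda_i * g_i(x) = 0 for all i): OK

Verdict: yes, KKT holds.

yes


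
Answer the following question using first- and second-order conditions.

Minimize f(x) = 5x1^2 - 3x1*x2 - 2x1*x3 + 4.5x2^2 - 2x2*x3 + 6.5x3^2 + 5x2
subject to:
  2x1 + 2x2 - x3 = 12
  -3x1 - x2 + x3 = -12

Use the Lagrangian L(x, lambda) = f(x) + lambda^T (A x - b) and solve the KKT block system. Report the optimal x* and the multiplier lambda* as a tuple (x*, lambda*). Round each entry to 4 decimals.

Form the Lagrangian:
  L(x, lambda) = (1/2) x^T Q x + c^T x + lambda^T (A x - b)
Stationarity (grad_x L = 0): Q x + c + A^T lambda = 0.
Primal feasibility: A x = b.

This gives the KKT block system:
  [ Q   A^T ] [ x     ]   [-c ]
  [ A    0  ] [ lambda ] = [ b ]

Solving the linear system:
  x*      = (3.0212, 3.0212, 0.0847)
  lambda* = (-11.9735, -0.9894)
  f(x*)   = 73.4577

x* = (3.0212, 3.0212, 0.0847), lambda* = (-11.9735, -0.9894)


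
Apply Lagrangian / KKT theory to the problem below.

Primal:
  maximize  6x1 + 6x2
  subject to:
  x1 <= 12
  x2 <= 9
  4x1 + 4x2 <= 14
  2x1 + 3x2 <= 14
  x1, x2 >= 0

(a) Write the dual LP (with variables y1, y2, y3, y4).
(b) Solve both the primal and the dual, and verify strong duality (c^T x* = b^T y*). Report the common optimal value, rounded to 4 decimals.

The standard primal-dual pair for 'max c^T x s.t. A x <= b, x >= 0' is:
  Dual:  min b^T y  s.t.  A^T y >= c,  y >= 0.

So the dual LP is:
  minimize  12y1 + 9y2 + 14y3 + 14y4
  subject to:
    y1 + 4y3 + 2y4 >= 6
    y2 + 4y3 + 3y4 >= 6
    y1, y2, y3, y4 >= 0

Solving the primal: x* = (3.5, 0).
  primal value c^T x* = 21.
Solving the dual: y* = (0, 0, 1.5, 0).
  dual value b^T y* = 21.
Strong duality: c^T x* = b^T y*. Confirmed.

21


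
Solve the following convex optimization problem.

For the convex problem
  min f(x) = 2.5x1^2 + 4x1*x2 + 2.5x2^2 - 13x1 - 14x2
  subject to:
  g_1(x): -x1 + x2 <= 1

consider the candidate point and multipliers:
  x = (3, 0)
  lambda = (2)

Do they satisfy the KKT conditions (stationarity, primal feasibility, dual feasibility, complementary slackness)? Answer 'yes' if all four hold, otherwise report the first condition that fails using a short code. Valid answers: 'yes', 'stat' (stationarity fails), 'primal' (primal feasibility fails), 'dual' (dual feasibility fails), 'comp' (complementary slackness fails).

Gradient of f: grad f(x) = Q x + c = (2, -2)
Constraint values g_i(x) = a_i^T x - b_i:
  g_1((3, 0)) = -4
Stationarity residual: grad f(x) + sum_i lambda_i a_i = (0, 0)
  -> stationarity OK
Primal feasibility (all g_i <= 0): OK
Dual feasibility (all lambda_i >= 0): OK
Complementary slackness (lambda_i * g_i(x) = 0 for all i): FAILS

Verdict: the first failing condition is complementary_slackness -> comp.

comp


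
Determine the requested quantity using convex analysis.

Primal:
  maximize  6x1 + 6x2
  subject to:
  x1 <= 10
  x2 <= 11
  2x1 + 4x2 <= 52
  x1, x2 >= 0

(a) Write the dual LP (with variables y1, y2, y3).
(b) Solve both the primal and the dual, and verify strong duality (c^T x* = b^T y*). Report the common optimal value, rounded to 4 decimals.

The standard primal-dual pair for 'max c^T x s.t. A x <= b, x >= 0' is:
  Dual:  min b^T y  s.t.  A^T y >= c,  y >= 0.

So the dual LP is:
  minimize  10y1 + 11y2 + 52y3
  subject to:
    y1 + 2y3 >= 6
    y2 + 4y3 >= 6
    y1, y2, y3 >= 0

Solving the primal: x* = (10, 8).
  primal value c^T x* = 108.
Solving the dual: y* = (3, 0, 1.5).
  dual value b^T y* = 108.
Strong duality: c^T x* = b^T y*. Confirmed.

108


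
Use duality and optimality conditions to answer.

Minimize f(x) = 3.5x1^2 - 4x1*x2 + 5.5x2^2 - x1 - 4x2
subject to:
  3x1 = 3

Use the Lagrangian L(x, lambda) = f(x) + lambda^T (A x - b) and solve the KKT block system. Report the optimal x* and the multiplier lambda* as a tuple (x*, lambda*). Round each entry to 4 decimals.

Form the Lagrangian:
  L(x, lambda) = (1/2) x^T Q x + c^T x + lambda^T (A x - b)
Stationarity (grad_x L = 0): Q x + c + A^T lambda = 0.
Primal feasibility: A x = b.

This gives the KKT block system:
  [ Q   A^T ] [ x     ]   [-c ]
  [ A    0  ] [ lambda ] = [ b ]

Solving the linear system:
  x*      = (1, 0.7273)
  lambda* = (-1.0303)
  f(x*)   = -0.4091

x* = (1, 0.7273), lambda* = (-1.0303)


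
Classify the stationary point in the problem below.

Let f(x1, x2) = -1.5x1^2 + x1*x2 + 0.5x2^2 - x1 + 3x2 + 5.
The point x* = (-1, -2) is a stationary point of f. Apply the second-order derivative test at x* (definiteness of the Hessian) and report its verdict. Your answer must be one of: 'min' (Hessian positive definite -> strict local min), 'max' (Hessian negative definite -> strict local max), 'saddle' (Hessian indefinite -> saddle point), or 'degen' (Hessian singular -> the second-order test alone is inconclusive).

Compute the Hessian H = grad^2 f:
  H = [[-3, 1], [1, 1]]
Verify stationarity: grad f(x*) = H x* + g = (0, 0).
Eigenvalues of H: -3.2361, 1.2361.
Eigenvalues have mixed signs, so H is indefinite -> x* is a saddle point.

saddle


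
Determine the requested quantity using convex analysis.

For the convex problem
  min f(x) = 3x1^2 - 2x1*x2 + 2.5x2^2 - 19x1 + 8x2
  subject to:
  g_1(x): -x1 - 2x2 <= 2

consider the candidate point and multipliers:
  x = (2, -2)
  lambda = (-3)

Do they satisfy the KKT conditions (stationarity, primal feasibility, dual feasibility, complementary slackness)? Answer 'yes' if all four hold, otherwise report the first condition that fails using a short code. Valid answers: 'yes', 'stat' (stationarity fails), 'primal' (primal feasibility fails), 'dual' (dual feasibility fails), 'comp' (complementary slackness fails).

Gradient of f: grad f(x) = Q x + c = (-3, -6)
Constraint values g_i(x) = a_i^T x - b_i:
  g_1((2, -2)) = 0
Stationarity residual: grad f(x) + sum_i lambda_i a_i = (0, 0)
  -> stationarity OK
Primal feasibility (all g_i <= 0): OK
Dual feasibility (all lambda_i >= 0): FAILS
Complementary slackness (lambda_i * g_i(x) = 0 for all i): OK

Verdict: the first failing condition is dual_feasibility -> dual.

dual


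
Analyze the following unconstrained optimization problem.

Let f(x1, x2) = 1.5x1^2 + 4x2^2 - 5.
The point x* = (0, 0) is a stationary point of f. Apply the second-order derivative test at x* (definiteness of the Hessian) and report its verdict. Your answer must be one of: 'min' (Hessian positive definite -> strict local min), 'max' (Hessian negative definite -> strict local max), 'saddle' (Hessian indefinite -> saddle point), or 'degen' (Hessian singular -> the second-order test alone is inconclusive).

Compute the Hessian H = grad^2 f:
  H = [[3, 0], [0, 8]]
Verify stationarity: grad f(x*) = H x* + g = (0, 0).
Eigenvalues of H: 3, 8.
Both eigenvalues > 0, so H is positive definite -> x* is a strict local min.

min


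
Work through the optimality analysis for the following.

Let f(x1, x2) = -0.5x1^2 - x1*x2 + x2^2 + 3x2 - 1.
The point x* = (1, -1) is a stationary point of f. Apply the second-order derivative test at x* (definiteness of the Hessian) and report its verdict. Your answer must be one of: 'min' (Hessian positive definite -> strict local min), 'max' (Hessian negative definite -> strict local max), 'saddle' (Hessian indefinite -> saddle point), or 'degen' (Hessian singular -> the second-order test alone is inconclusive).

Compute the Hessian H = grad^2 f:
  H = [[-1, -1], [-1, 2]]
Verify stationarity: grad f(x*) = H x* + g = (0, 0).
Eigenvalues of H: -1.3028, 2.3028.
Eigenvalues have mixed signs, so H is indefinite -> x* is a saddle point.

saddle


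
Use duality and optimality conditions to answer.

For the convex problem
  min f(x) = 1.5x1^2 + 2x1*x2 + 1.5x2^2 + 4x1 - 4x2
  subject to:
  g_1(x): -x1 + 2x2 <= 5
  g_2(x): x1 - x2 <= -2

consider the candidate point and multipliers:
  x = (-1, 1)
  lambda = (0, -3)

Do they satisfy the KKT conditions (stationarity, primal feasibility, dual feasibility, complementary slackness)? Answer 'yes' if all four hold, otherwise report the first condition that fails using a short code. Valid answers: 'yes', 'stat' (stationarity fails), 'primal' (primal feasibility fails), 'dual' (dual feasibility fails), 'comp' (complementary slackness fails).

Gradient of f: grad f(x) = Q x + c = (3, -3)
Constraint values g_i(x) = a_i^T x - b_i:
  g_1((-1, 1)) = -2
  g_2((-1, 1)) = 0
Stationarity residual: grad f(x) + sum_i lambda_i a_i = (0, 0)
  -> stationarity OK
Primal feasibility (all g_i <= 0): OK
Dual feasibility (all lambda_i >= 0): FAILS
Complementary slackness (lambda_i * g_i(x) = 0 for all i): OK

Verdict: the first failing condition is dual_feasibility -> dual.

dual


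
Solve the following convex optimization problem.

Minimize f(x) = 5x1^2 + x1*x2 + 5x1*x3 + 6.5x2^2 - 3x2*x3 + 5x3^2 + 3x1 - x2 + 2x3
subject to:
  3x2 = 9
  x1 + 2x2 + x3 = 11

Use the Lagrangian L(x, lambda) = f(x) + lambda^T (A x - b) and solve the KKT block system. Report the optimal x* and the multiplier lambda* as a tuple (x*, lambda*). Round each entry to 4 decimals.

Form the Lagrangian:
  L(x, lambda) = (1/2) x^T Q x + c^T x + lambda^T (A x - b)
Stationarity (grad_x L = 0): Q x + c + A^T lambda = 0.
Primal feasibility: A x = b.

This gives the KKT block system:
  [ Q   A^T ] [ x     ]   [-c ]
  [ A    0  ] [ lambda ] = [ b ]

Solving the linear system:
  x*      = (1.2, 3, 3.8)
  lambda* = (15.4, -37)
  f(x*)   = 138.3

x* = (1.2, 3, 3.8), lambda* = (15.4, -37)


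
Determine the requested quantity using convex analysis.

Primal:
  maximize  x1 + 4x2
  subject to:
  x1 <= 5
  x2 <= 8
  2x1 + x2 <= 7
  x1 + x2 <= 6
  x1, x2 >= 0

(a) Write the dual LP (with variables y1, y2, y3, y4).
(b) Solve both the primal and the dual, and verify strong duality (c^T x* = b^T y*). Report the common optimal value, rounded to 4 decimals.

The standard primal-dual pair for 'max c^T x s.t. A x <= b, x >= 0' is:
  Dual:  min b^T y  s.t.  A^T y >= c,  y >= 0.

So the dual LP is:
  minimize  5y1 + 8y2 + 7y3 + 6y4
  subject to:
    y1 + 2y3 + y4 >= 1
    y2 + y3 + y4 >= 4
    y1, y2, y3, y4 >= 0

Solving the primal: x* = (0, 6).
  primal value c^T x* = 24.
Solving the dual: y* = (0, 0, 0, 4).
  dual value b^T y* = 24.
Strong duality: c^T x* = b^T y*. Confirmed.

24


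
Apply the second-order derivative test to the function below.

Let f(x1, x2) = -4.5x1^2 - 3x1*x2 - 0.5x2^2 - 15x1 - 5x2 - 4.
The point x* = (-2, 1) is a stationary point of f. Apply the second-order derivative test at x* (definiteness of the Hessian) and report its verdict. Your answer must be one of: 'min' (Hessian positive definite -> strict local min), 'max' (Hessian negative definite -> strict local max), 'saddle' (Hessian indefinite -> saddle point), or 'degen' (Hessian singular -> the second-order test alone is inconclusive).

Compute the Hessian H = grad^2 f:
  H = [[-9, -3], [-3, -1]]
Verify stationarity: grad f(x*) = H x* + g = (0, 0).
Eigenvalues of H: -10, 0.
H has a zero eigenvalue (singular; negative semidefinite but not definite), so H is neither positive definite, negative definite, nor indefinite. The second-order test alone is inconclusive -> degen.
(Indeed, f is constant along the null direction of H through x*, so x* is not a strict local extremum.)

degen


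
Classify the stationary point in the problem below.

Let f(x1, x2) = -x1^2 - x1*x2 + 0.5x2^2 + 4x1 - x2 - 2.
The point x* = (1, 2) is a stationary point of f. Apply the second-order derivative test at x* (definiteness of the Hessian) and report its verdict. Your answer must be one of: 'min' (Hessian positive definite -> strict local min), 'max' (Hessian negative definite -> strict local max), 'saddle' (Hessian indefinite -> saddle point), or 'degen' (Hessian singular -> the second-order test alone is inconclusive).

Compute the Hessian H = grad^2 f:
  H = [[-2, -1], [-1, 1]]
Verify stationarity: grad f(x*) = H x* + g = (0, 0).
Eigenvalues of H: -2.3028, 1.3028.
Eigenvalues have mixed signs, so H is indefinite -> x* is a saddle point.

saddle


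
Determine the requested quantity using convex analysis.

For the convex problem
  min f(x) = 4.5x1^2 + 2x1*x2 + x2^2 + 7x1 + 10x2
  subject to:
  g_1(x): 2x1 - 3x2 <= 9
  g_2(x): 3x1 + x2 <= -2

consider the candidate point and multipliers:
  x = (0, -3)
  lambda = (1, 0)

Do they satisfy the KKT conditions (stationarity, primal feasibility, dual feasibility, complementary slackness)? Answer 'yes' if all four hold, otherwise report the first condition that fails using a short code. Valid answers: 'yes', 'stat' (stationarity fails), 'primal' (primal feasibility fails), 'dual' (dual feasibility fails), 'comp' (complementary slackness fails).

Gradient of f: grad f(x) = Q x + c = (1, 4)
Constraint values g_i(x) = a_i^T x - b_i:
  g_1((0, -3)) = 0
  g_2((0, -3)) = -1
Stationarity residual: grad f(x) + sum_i lambda_i a_i = (3, 1)
  -> stationarity FAILS
Primal feasibility (all g_i <= 0): OK
Dual feasibility (all lambda_i >= 0): OK
Complementary slackness (lambda_i * g_i(x) = 0 for all i): OK

Verdict: the first failing condition is stationarity -> stat.

stat


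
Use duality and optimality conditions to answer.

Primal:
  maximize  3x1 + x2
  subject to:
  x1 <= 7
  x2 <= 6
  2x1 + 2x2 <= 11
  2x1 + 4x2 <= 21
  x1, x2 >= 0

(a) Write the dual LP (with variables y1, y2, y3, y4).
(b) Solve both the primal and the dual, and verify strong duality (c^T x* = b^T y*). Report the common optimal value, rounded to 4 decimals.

The standard primal-dual pair for 'max c^T x s.t. A x <= b, x >= 0' is:
  Dual:  min b^T y  s.t.  A^T y >= c,  y >= 0.

So the dual LP is:
  minimize  7y1 + 6y2 + 11y3 + 21y4
  subject to:
    y1 + 2y3 + 2y4 >= 3
    y2 + 2y3 + 4y4 >= 1
    y1, y2, y3, y4 >= 0

Solving the primal: x* = (5.5, 0).
  primal value c^T x* = 16.5.
Solving the dual: y* = (0, 0, 1.5, 0).
  dual value b^T y* = 16.5.
Strong duality: c^T x* = b^T y*. Confirmed.

16.5


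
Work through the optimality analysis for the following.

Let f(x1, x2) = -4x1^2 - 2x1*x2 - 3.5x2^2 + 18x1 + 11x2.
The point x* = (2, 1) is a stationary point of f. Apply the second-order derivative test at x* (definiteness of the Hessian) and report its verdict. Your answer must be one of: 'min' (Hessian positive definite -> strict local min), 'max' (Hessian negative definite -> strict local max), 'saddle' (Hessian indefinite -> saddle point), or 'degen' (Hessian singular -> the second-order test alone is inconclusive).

Compute the Hessian H = grad^2 f:
  H = [[-8, -2], [-2, -7]]
Verify stationarity: grad f(x*) = H x* + g = (0, 0).
Eigenvalues of H: -9.5616, -5.4384.
Both eigenvalues < 0, so H is negative definite -> x* is a strict local max.

max


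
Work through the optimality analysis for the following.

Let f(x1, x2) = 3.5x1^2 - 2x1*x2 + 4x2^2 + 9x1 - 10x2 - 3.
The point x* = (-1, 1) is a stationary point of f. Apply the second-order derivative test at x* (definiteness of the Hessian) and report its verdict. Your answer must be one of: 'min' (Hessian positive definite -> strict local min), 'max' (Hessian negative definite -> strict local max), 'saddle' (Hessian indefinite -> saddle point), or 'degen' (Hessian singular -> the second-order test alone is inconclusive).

Compute the Hessian H = grad^2 f:
  H = [[7, -2], [-2, 8]]
Verify stationarity: grad f(x*) = H x* + g = (0, 0).
Eigenvalues of H: 5.4384, 9.5616.
Both eigenvalues > 0, so H is positive definite -> x* is a strict local min.

min


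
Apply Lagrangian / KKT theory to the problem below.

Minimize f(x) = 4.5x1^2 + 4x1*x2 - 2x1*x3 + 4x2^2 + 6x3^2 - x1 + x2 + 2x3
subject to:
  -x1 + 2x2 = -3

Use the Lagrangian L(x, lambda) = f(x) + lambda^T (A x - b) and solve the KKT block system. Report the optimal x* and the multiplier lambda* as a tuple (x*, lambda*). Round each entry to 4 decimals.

Form the Lagrangian:
  L(x, lambda) = (1/2) x^T Q x + c^T x + lambda^T (A x - b)
Stationarity (grad_x L = 0): Q x + c + A^T lambda = 0.
Primal feasibility: A x = b.

This gives the KKT block system:
  [ Q   A^T ] [ x     ]   [-c ]
  [ A    0  ] [ lambda ] = [ b ]

Solving the linear system:
  x*      = (0.8295, -1.0852, -0.0284)
  lambda* = (2.1818)
  f(x*)   = 2.2869

x* = (0.8295, -1.0852, -0.0284), lambda* = (2.1818)


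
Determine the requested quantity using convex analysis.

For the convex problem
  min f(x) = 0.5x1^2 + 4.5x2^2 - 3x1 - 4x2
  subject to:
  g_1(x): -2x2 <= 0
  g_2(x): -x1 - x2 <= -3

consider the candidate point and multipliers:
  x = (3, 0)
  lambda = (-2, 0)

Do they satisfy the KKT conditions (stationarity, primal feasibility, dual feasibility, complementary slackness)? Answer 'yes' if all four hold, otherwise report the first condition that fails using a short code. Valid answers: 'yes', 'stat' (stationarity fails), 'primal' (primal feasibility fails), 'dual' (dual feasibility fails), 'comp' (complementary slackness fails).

Gradient of f: grad f(x) = Q x + c = (0, -4)
Constraint values g_i(x) = a_i^T x - b_i:
  g_1((3, 0)) = 0
  g_2((3, 0)) = 0
Stationarity residual: grad f(x) + sum_i lambda_i a_i = (0, 0)
  -> stationarity OK
Primal feasibility (all g_i <= 0): OK
Dual feasibility (all lambda_i >= 0): FAILS
Complementary slackness (lambda_i * g_i(x) = 0 for all i): OK

Verdict: the first failing condition is dual_feasibility -> dual.

dual


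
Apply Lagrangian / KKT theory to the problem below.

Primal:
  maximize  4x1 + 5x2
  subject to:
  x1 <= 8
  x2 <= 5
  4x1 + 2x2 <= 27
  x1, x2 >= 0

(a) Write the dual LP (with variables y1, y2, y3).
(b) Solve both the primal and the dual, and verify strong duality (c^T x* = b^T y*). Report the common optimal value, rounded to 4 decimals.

The standard primal-dual pair for 'max c^T x s.t. A x <= b, x >= 0' is:
  Dual:  min b^T y  s.t.  A^T y >= c,  y >= 0.

So the dual LP is:
  minimize  8y1 + 5y2 + 27y3
  subject to:
    y1 + 4y3 >= 4
    y2 + 2y3 >= 5
    y1, y2, y3 >= 0

Solving the primal: x* = (4.25, 5).
  primal value c^T x* = 42.
Solving the dual: y* = (0, 3, 1).
  dual value b^T y* = 42.
Strong duality: c^T x* = b^T y*. Confirmed.

42


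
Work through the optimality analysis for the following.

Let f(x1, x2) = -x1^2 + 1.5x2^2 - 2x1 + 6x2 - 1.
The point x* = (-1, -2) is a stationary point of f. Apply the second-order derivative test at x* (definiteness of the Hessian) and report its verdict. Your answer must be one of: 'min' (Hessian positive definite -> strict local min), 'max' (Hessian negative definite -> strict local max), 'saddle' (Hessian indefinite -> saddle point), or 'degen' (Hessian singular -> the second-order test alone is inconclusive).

Compute the Hessian H = grad^2 f:
  H = [[-2, 0], [0, 3]]
Verify stationarity: grad f(x*) = H x* + g = (0, 0).
Eigenvalues of H: -2, 3.
Eigenvalues have mixed signs, so H is indefinite -> x* is a saddle point.

saddle


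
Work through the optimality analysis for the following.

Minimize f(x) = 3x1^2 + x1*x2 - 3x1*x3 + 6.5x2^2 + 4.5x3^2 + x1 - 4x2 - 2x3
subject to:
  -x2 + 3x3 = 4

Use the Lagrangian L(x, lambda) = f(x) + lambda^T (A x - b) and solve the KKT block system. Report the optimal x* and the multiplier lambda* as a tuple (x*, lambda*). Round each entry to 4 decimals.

Form the Lagrangian:
  L(x, lambda) = (1/2) x^T Q x + c^T x + lambda^T (A x - b)
Stationarity (grad_x L = 0): Q x + c + A^T lambda = 0.
Primal feasibility: A x = b.

This gives the KKT block system:
  [ Q   A^T ] [ x     ]   [-c ]
  [ A    0  ] [ lambda ] = [ b ]

Solving the linear system:
  x*      = (0.5, 0.0476, 1.3492)
  lambda* = (-2.881)
  f(x*)   = 4.5675

x* = (0.5, 0.0476, 1.3492), lambda* = (-2.881)


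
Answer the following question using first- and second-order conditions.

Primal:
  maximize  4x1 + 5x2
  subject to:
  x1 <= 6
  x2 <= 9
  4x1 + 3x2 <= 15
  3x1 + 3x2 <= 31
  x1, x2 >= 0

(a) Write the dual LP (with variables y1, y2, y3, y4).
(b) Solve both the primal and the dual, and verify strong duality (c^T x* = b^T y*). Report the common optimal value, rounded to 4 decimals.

The standard primal-dual pair for 'max c^T x s.t. A x <= b, x >= 0' is:
  Dual:  min b^T y  s.t.  A^T y >= c,  y >= 0.

So the dual LP is:
  minimize  6y1 + 9y2 + 15y3 + 31y4
  subject to:
    y1 + 4y3 + 3y4 >= 4
    y2 + 3y3 + 3y4 >= 5
    y1, y2, y3, y4 >= 0

Solving the primal: x* = (0, 5).
  primal value c^T x* = 25.
Solving the dual: y* = (0, 0, 1.6667, 0).
  dual value b^T y* = 25.
Strong duality: c^T x* = b^T y*. Confirmed.

25


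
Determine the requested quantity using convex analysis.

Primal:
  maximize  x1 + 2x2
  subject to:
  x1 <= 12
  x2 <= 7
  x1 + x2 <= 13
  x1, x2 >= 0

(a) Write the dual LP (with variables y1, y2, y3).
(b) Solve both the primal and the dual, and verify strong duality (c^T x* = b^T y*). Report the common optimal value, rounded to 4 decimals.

The standard primal-dual pair for 'max c^T x s.t. A x <= b, x >= 0' is:
  Dual:  min b^T y  s.t.  A^T y >= c,  y >= 0.

So the dual LP is:
  minimize  12y1 + 7y2 + 13y3
  subject to:
    y1 + y3 >= 1
    y2 + y3 >= 2
    y1, y2, y3 >= 0

Solving the primal: x* = (6, 7).
  primal value c^T x* = 20.
Solving the dual: y* = (0, 1, 1).
  dual value b^T y* = 20.
Strong duality: c^T x* = b^T y*. Confirmed.

20


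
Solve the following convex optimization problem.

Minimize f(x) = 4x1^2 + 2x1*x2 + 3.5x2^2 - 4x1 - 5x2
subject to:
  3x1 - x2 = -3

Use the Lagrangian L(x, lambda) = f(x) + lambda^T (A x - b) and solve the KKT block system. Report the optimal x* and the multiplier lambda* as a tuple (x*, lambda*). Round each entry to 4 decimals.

Form the Lagrangian:
  L(x, lambda) = (1/2) x^T Q x + c^T x + lambda^T (A x - b)
Stationarity (grad_x L = 0): Q x + c + A^T lambda = 0.
Primal feasibility: A x = b.

This gives the KKT block system:
  [ Q   A^T ] [ x     ]   [-c ]
  [ A    0  ] [ lambda ] = [ b ]

Solving the linear system:
  x*      = (-0.6024, 1.1928)
  lambda* = (2.1446)
  f(x*)   = 1.4398

x* = (-0.6024, 1.1928), lambda* = (2.1446)


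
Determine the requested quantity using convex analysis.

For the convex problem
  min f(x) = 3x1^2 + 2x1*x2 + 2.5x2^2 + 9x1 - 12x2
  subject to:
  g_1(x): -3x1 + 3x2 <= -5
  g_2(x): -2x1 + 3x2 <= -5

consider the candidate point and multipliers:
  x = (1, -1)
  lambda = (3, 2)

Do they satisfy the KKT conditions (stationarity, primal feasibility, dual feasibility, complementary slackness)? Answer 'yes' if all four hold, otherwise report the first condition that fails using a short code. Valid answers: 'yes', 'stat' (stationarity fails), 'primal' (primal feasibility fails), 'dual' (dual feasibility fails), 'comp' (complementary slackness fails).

Gradient of f: grad f(x) = Q x + c = (13, -15)
Constraint values g_i(x) = a_i^T x - b_i:
  g_1((1, -1)) = -1
  g_2((1, -1)) = 0
Stationarity residual: grad f(x) + sum_i lambda_i a_i = (0, 0)
  -> stationarity OK
Primal feasibility (all g_i <= 0): OK
Dual feasibility (all lambda_i >= 0): OK
Complementary slackness (lambda_i * g_i(x) = 0 for all i): FAILS

Verdict: the first failing condition is complementary_slackness -> comp.

comp


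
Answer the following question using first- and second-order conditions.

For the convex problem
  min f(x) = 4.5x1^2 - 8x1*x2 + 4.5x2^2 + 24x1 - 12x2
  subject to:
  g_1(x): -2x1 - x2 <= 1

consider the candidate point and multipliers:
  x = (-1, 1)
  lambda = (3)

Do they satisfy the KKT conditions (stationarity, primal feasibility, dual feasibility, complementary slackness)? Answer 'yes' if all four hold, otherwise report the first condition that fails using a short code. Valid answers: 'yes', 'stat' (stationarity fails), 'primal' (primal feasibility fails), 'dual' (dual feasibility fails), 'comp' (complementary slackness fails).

Gradient of f: grad f(x) = Q x + c = (7, 5)
Constraint values g_i(x) = a_i^T x - b_i:
  g_1((-1, 1)) = 0
Stationarity residual: grad f(x) + sum_i lambda_i a_i = (1, 2)
  -> stationarity FAILS
Primal feasibility (all g_i <= 0): OK
Dual feasibility (all lambda_i >= 0): OK
Complementary slackness (lambda_i * g_i(x) = 0 for all i): OK

Verdict: the first failing condition is stationarity -> stat.

stat


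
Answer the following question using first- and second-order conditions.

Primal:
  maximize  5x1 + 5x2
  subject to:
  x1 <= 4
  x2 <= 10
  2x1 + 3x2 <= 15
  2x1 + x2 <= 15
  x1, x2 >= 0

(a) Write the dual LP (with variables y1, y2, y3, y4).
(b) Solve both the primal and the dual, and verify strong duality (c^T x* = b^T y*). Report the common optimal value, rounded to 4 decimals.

The standard primal-dual pair for 'max c^T x s.t. A x <= b, x >= 0' is:
  Dual:  min b^T y  s.t.  A^T y >= c,  y >= 0.

So the dual LP is:
  minimize  4y1 + 10y2 + 15y3 + 15y4
  subject to:
    y1 + 2y3 + 2y4 >= 5
    y2 + 3y3 + y4 >= 5
    y1, y2, y3, y4 >= 0

Solving the primal: x* = (4, 2.3333).
  primal value c^T x* = 31.6667.
Solving the dual: y* = (1.6667, 0, 1.6667, 0).
  dual value b^T y* = 31.6667.
Strong duality: c^T x* = b^T y*. Confirmed.

31.6667
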